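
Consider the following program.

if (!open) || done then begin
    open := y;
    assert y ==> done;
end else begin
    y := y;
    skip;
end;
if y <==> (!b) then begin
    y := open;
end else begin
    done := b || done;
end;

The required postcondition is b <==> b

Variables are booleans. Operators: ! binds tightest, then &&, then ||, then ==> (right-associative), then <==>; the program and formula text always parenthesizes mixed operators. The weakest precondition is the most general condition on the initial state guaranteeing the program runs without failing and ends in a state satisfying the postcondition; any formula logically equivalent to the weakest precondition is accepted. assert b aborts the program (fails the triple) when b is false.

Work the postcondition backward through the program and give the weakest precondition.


Working backward. After the program, the postcondition b <==> b must hold; in canonical form it is true.
Then branch requires true; else branch requires true.
Before the if: true
Then branch requires y ==> done; else branch requires true.
Before the if: ((!open) || done) ==> (y ==> done)
Answer: WP = ((!open) || done) ==> (y ==> done)


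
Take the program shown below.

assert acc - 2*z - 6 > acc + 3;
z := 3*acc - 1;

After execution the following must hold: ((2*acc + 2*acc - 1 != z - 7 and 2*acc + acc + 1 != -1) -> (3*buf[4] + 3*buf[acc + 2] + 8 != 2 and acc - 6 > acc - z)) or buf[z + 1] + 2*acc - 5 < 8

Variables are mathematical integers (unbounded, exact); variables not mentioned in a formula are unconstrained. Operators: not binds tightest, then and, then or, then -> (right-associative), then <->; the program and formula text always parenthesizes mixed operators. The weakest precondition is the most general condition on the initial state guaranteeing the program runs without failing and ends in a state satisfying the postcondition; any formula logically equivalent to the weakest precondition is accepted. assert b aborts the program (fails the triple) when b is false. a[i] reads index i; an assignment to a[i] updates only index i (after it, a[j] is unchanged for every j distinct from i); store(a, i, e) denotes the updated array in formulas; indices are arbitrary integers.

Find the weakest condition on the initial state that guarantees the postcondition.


Working backward. After the program, the postcondition ((2*acc + 2*acc - 1 != z - 7 and 2*acc + acc + 1 != -1) -> (3*buf[4] + 3*buf[acc + 2] + 8 != 2 and acc - 6 > acc - z)) or buf[z + 1] + 2*acc - 5 < 8 must hold; in canonical form it is ((4*acc != z - 6 and 3*acc != -2) -> (3*buf[acc + 2] + 3*buf[4] != -6 and z > 6)) or buf[z + 1] + 2*acc < 13.
Before z := 3*acc - 1: ((acc != -7 and 3*acc != -2) -> (3*buf[acc + 2] + 3*buf[4] != -6 and 3*acc > 7)) or buf[3*acc] + 2*acc < 13
Before assert acc - 2*z - 6 > acc + 3: 2*z < -9 and (((acc != -7 and 3*acc != -2) -> (3*buf[acc + 2] + 3*buf[4] != -6 and 3*acc > 7)) or buf[3*acc] + 2*acc < 13)
Answer: WP = 2*z < -9 and (((acc != -7 and 3*acc != -2) -> (3*buf[acc + 2] + 3*buf[4] != -6 and 3*acc > 7)) or buf[3*acc] + 2*acc < 13)


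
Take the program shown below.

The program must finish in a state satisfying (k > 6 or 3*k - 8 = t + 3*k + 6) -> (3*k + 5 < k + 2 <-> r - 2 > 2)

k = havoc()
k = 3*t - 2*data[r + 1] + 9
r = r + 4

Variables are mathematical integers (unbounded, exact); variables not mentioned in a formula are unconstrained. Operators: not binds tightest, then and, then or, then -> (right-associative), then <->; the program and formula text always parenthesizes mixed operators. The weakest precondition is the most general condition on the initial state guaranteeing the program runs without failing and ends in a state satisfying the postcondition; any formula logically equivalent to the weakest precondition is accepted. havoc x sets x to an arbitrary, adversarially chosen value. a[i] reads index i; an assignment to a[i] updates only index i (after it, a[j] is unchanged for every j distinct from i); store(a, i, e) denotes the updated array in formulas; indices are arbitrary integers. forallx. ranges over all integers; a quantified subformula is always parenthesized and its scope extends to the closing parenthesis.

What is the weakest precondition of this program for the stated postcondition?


Working backward. After the program, the postcondition (k > 6 or 3*k - 8 = t + 3*k + 6) -> (3*k + 5 < k + 2 <-> r - 2 > 2) must hold; in canonical form it is (k > 6 or t = -14) -> (2*k < -3 <-> r > 4).
Before r := r + 4: (k > 6 or t = -14) -> (2*k < -3 <-> r > 0)
Before k := 3*t - 2*data[r + 1] + 9: (3*t > 2*data[r + 1] - 3 or t = -14) -> (6*t < 4*data[r + 1] - 21 <-> r > 0)
Before havoc k: (3*t > 2*data[r + 1] - 3 or t = -14) -> (6*t < 4*data[r + 1] - 21 <-> r > 0)
Answer: WP = (3*t > 2*data[r + 1] - 3 or t = -14) -> (6*t < 4*data[r + 1] - 21 <-> r > 0)


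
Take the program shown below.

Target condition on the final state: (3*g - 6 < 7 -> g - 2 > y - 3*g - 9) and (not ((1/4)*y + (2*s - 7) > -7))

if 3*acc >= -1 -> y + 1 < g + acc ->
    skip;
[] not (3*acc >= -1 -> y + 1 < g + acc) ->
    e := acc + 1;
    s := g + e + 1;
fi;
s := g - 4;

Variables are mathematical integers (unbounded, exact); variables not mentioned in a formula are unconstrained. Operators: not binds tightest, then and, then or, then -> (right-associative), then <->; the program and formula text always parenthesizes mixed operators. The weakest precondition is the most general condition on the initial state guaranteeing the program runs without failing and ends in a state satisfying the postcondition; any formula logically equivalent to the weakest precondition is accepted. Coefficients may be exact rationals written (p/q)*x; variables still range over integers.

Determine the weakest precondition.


Working backward. After the program, the postcondition (3*g - 6 < 7 -> g - 2 > y - 3*g - 9) and (not ((1/4)*y + (2*s - 7) > -7)) must hold; in canonical form it is (3*g < 13 -> 4*g > y - 7) and (not (2*s + (1/4)*y > 0)).
Before s := g - 4: (3*g < 13 -> 4*g > y - 7) and (not (2*g + (1/4)*y > 8))
Then branch requires (3*g < 13 -> 4*g > y - 7) and (not (2*g + (1/4)*y > 8)); else branch requires (3*g < 13 -> 4*g > y - 7) and (not (2*g + (1/4)*y > 8)).
Before the if: ((3*acc >= -1 -> y < acc + g - 1) -> ((3*g < 13 -> 4*g > y - 7) and (not (2*g + (1/4)*y > 8)))) and ((not (3*acc >= -1 -> y < acc + g - 1)) -> ((3*g < 13 -> 4*g > y - 7) and (not (2*g + (1/4)*y > 8))))
Answer: WP = ((3*acc >= -1 -> y < acc + g - 1) -> ((3*g < 13 -> 4*g > y - 7) and (not (2*g + (1/4)*y > 8)))) and ((not (3*acc >= -1 -> y < acc + g - 1)) -> ((3*g < 13 -> 4*g > y - 7) and (not (2*g + (1/4)*y > 8))))


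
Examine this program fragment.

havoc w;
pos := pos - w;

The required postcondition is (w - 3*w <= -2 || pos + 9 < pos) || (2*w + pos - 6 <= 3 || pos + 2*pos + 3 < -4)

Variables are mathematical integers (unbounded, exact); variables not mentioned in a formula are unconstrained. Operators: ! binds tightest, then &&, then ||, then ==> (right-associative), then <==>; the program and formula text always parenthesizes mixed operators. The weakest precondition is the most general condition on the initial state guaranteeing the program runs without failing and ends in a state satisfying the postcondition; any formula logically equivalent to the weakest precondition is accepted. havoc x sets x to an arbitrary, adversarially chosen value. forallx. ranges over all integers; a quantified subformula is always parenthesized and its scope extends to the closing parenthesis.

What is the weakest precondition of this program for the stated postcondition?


Working backward. After the program, the postcondition (w - 3*w <= -2 || pos + 9 < pos) || (2*w + pos - 6 <= 3 || pos + 2*pos + 3 < -4) must hold; in canonical form it is 2*w >= 2 || pos + 2*w <= 9 || 3*pos < -7.
Before pos := pos - w: 2*w >= 2 || pos + w <= 9 || 3*pos < 3*w - 7
Before havoc w: forall w_1. (2*w_1 >= 2 || pos + w_1 <= 9 || 3*pos < 3*w_1 - 7)
Answer: WP = forall w_1. (2*w_1 >= 2 || pos + w_1 <= 9 || 3*pos < 3*w_1 - 7)


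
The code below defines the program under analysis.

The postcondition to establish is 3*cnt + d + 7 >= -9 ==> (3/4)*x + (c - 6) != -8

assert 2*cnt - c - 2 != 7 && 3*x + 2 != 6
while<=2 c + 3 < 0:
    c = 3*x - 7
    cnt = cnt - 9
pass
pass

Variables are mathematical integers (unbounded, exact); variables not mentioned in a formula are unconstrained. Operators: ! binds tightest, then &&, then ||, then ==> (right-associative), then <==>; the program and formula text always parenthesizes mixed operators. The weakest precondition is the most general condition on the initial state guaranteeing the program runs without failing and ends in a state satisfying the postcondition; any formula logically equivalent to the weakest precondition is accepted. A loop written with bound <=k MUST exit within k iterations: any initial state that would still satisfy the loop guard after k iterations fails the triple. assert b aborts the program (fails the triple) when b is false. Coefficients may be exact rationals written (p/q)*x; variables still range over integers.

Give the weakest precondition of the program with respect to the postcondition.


Working backward. After the program, the postcondition 3*cnt + d + 7 >= -9 ==> (3/4)*x + (c - 6) != -8 must hold; in canonical form it is 3*cnt + d >= -16 ==> c + (3/4)*x != -2.
Before skip: 3*cnt + d >= -16 ==> c + (3/4)*x != -2
Before skip: 3*cnt + d >= -16 ==> c + (3/4)*x != -2
Before the loop (bound <=2), unroll the exhaustion recursion (WP_0 = exit-now case; WP_j = one more guarded iteration, up to j = 2):
  WP_0: (!(c < -3)) && (3*cnt + d >= -16 ==> c + (3/4)*x != -2)
  WP_1: (c < -3 ==> ((!(3*x < 4)) && (3*cnt + d >= 11 ==> (15/4)*x != 5))) && ((!(c < -3)) ==> (3*cnt + d >= -16 ==> c + (3/4)*x != -2))
  WP_2: (c < -3 ==> ((3*x < 4 ==> ((!(3*x < 4)) && (3*cnt + d >= 38 ==> (15/4)*x != 5))) && ((!(3*x < 4)) ==> (3*cnt + d >= 11 ==> (15/4)*x != 5)))) && ((!(c < -3)) ==> (3*cnt + d >= -16 ==> c + (3/4)*x != -2))
So before the loop: (c < -3 ==> ((3*x < 4 ==> ((!(3*x < 4)) && (3*cnt + d >= 38 ==> (15/4)*x != 5))) && ((!(3*x < 4)) ==> (3*cnt + d >= 11 ==> (15/4)*x != 5)))) && ((!(c < -3)) ==> (3*cnt + d >= -16 ==> c + (3/4)*x != -2))
Before assert 2*cnt - c - 2 != 7 && 3*x + 2 != 6: 2*cnt != c + 9 && 3*x != 4 && (c < -3 ==> ((3*x < 4 ==> ((!(3*x < 4)) && (3*cnt + d >= 38 ==> (15/4)*x != 5))) && ((!(3*x < 4)) ==> (3*cnt + d >= 11 ==> (15/4)*x != 5)))) && ((!(c < -3)) ==> (3*cnt + d >= -16 ==> c + (3/4)*x != -2))
Answer: WP = 2*cnt != c + 9 && 3*x != 4 && (c < -3 ==> ((3*x < 4 ==> ((!(3*x < 4)) && (3*cnt + d >= 38 ==> (15/4)*x != 5))) && ((!(3*x < 4)) ==> (3*cnt + d >= 11 ==> (15/4)*x != 5)))) && ((!(c < -3)) ==> (3*cnt + d >= -16 ==> c + (3/4)*x != -2))


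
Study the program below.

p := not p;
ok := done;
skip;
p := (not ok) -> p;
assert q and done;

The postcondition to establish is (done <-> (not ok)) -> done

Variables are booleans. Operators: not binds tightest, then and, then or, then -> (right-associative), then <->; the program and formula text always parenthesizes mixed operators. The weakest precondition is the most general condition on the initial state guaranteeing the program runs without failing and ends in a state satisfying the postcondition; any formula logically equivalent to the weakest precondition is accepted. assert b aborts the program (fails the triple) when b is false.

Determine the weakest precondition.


Working backward. After the program, (done <-> (not ok)) -> done must hold.
Before assert q and done: q and done and ((done <-> (not ok)) -> done)
Before p := (not ok) -> p: q and done and ((done <-> (not ok)) -> done)
Before skip: q and done and ((done <-> (not ok)) -> done)
Before ok := done: q and done and ((done <-> (not done)) -> done)
Before p := not p: q and done and ((done <-> (not done)) -> done)
Answer: WP = q and done and ((done <-> (not done)) -> done)


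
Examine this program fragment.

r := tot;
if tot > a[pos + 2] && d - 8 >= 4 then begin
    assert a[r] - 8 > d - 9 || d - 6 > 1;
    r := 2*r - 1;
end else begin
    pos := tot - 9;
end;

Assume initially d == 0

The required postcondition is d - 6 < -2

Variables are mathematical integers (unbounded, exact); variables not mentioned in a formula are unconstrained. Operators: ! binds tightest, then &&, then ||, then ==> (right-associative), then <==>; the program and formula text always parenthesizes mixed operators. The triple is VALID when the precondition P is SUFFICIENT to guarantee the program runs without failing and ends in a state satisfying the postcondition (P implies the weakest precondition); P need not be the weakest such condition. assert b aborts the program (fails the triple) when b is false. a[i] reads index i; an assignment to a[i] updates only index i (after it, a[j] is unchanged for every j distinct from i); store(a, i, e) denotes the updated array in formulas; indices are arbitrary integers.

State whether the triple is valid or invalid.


Working backward. After the program, the postcondition d - 6 < -2 must hold; in canonical form it is d < 4.
Then branch requires (a[r] > d - 1 || d > 7) && d < 4; else branch requires d < 4.
Before the if: ((tot > a[pos + 2] && d >= 12) ==> ((a[r] > d - 1 || d > 7) && d < 4)) && ((!(tot > a[pos + 2] && d >= 12)) ==> d < 4)
Before r := tot: ((tot > a[pos + 2] && d >= 12) ==> ((a[tot] > d - 1 || d > 7) && d < 4)) && ((!(tot > a[pos + 2] && d >= 12)) ==> d < 4)
The weakest precondition is ((tot > a[pos + 2] && d >= 12) ==> ((a[tot] > d - 1 || d > 7) && d < 4)) && ((!(tot > a[pos + 2] && d >= 12)) ==> d < 4).
Check whether d == 0 implies it.
Every state satisfying the precondition satisfies the weakest precondition: the implication holds.
Answer: valid


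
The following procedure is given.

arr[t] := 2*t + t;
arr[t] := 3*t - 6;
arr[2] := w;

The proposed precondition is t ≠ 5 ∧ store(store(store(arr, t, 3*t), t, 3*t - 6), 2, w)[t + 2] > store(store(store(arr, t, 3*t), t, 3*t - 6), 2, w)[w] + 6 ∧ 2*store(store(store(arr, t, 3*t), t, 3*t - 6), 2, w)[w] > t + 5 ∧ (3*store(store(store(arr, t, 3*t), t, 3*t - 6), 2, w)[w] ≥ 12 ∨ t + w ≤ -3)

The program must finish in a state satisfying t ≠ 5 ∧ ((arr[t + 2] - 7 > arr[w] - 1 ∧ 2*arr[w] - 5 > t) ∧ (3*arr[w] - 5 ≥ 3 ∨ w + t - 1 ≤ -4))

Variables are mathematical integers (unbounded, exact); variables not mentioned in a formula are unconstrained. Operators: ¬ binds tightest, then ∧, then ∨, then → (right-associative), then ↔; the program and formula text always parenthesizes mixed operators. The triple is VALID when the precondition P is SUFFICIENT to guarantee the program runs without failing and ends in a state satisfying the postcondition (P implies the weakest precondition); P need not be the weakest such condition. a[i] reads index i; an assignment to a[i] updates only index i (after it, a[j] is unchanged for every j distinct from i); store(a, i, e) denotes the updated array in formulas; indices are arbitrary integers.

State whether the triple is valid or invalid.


Working backward. After the program, the postcondition t ≠ 5 ∧ ((arr[t + 2] - 7 > arr[w] - 1 ∧ 2*arr[w] - 5 > t) ∧ (3*arr[w] - 5 ≥ 3 ∨ w + t - 1 ≤ -4)) must hold; in canonical form it is t ≠ 5 ∧ arr[t + 2] > arr[w] + 6 ∧ 2*arr[w] > t + 5 ∧ (3*arr[w] ≥ 8 ∨ t + w ≤ -3).
Before arr[2] := w: t ≠ 5 ∧ store(arr, 2, w)[t + 2] > store(arr, 2, w)[w] + 6 ∧ 2*store(arr, 2, w)[w] > t + 5 ∧ (3*store(arr, 2, w)[w] ≥ 8 ∨ t + w ≤ -3)
Before arr[t] := 3*t - 6: t ≠ 5 ∧ store(store(arr, t, 3*t - 6), 2, w)[t + 2] > store(store(arr, t, 3*t - 6), 2, w)[w] + 6 ∧ 2*store(store(arr, t, 3*t - 6), 2, w)[w] > t + 5 ∧ (3*store(store(arr, t, 3*t - 6), 2, w)[w] ≥ 8 ∨ t + w ≤ -3)
Before arr[t] := 2*t + t: t ≠ 5 ∧ store(store(store(arr, t, 3*t), t, 3*t - 6), 2, w)[t + 2] > store(store(store(arr, t, 3*t), t, 3*t - 6), 2, w)[w] + 6 ∧ 2*store(store(store(arr, t, 3*t), t, 3*t - 6), 2, w)[w] > t + 5 ∧ (3*store(store(store(arr, t, 3*t), t, 3*t - 6), 2, w)[w] ≥ 8 ∨ t + w ≤ -3)
The weakest precondition is t ≠ 5 ∧ store(store(store(arr, t, 3*t), t, 3*t - 6), 2, w)[t + 2] > store(store(store(arr, t, 3*t), t, 3*t - 6), 2, w)[w] + 6 ∧ 2*store(store(store(arr, t, 3*t), t, 3*t - 6), 2, w)[w] > t + 5 ∧ (3*store(store(store(arr, t, 3*t), t, 3*t - 6), 2, w)[w] ≥ 8 ∨ t + w ≤ -3).
Check whether t ≠ 5 ∧ store(store(store(arr, t, 3*t), t, 3*t - 6), 2, w)[t + 2] > store(store(store(arr, t, 3*t), t, 3*t - 6), 2, w)[w] + 6 ∧ 2*store(store(store(arr, t, 3*t), t, 3*t - 6), 2, w)[w] > t + 5 ∧ (3*store(store(store(arr, t, 3*t), t, 3*t - 6), 2, w)[w] ≥ 12 ∨ t + w ≤ -3) implies it.
Every state satisfying the precondition satisfies the weakest precondition: the implication holds.
Answer: valid


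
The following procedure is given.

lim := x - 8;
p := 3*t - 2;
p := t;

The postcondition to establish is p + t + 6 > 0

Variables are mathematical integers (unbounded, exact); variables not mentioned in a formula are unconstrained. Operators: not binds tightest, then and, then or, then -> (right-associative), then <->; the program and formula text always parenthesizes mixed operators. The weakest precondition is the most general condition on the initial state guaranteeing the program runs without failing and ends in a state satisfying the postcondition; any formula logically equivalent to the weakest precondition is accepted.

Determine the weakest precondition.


Working backward. After the program, the postcondition p + t + 6 > 0 must hold; in canonical form it is p + t > -6.
Before p := t: 2*t > -6
Before p := 3*t - 2: 2*t > -6
Before lim := x - 8: 2*t > -6
Answer: WP = 2*t > -6


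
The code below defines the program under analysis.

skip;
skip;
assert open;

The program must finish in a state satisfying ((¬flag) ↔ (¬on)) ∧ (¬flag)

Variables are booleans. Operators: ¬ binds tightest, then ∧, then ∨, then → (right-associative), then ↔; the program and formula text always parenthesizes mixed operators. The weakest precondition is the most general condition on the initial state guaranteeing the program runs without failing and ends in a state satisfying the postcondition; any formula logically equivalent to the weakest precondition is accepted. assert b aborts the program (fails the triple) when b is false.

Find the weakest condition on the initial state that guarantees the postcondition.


Working backward. After the program, ((¬flag) ↔ (¬on)) ∧ (¬flag) must hold.
Before assert open: open ∧ ((¬flag) ↔ (¬on)) ∧ (¬flag)
Before skip: open ∧ ((¬flag) ↔ (¬on)) ∧ (¬flag)
Before skip: open ∧ ((¬flag) ↔ (¬on)) ∧ (¬flag)
Answer: WP = open ∧ ((¬flag) ↔ (¬on)) ∧ (¬flag)


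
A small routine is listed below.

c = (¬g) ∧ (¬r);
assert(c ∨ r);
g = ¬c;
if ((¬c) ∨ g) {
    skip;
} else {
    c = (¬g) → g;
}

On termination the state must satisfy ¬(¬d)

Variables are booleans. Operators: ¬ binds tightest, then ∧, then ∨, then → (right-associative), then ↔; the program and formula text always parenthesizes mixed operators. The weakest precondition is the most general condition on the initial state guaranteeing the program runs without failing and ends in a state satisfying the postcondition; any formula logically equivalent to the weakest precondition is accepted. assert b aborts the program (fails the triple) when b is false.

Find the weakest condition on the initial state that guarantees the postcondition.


Working backward. After the program, the postcondition ¬(¬d) must hold; in canonical form it is d.
Then branch requires d; else branch requires d.
Before the if: (((¬c) ∨ g) → d) ∧ ((¬((¬c) ∨ g)) → d)
Before g := ¬c: ((¬c) → d) ∧ (c → d)
Before assert c ∨ r: (c ∨ r) ∧ ((¬c) → d) ∧ (c → d)
Before c := (¬g) ∧ (¬r): (((¬g) ∧ (¬r)) ∨ r) ∧ ((¬((¬g) ∧ (¬r))) → d) ∧ (((¬g) ∧ (¬r)) → d)
Answer: WP = (((¬g) ∧ (¬r)) ∨ r) ∧ ((¬((¬g) ∧ (¬r))) → d) ∧ (((¬g) ∧ (¬r)) → d)


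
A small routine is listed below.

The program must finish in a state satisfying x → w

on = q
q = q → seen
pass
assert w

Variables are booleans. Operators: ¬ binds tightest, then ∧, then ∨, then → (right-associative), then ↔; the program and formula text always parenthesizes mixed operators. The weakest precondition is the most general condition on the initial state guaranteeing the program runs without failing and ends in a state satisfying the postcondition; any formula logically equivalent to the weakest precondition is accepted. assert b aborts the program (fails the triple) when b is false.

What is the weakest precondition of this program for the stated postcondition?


Working backward. After the program, x → w must hold.
Before assert w: w ∧ (x → w)
Before skip: w ∧ (x → w)
Before q := q → seen: w ∧ (x → w)
Before on := q: w ∧ (x → w)
Answer: WP = w ∧ (x → w)


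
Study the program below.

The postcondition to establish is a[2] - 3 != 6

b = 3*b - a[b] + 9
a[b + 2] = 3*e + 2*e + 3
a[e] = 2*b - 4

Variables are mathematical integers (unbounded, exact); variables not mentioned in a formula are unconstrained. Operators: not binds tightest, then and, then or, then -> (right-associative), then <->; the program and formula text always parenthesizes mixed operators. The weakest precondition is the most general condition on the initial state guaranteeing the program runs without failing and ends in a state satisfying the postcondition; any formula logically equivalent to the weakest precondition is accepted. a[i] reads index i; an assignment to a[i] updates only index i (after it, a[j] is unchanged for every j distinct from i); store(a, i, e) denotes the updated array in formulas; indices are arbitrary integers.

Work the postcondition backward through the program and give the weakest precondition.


Working backward. After the program, the postcondition a[2] - 3 != 6 must hold; in canonical form it is a[2] != 9.
Before a[e] := 2*b - 4: store(a, e, 2*b - 4)[2] != 9
Before a[b + 2] := 3*e + 2*e + 3: store(store(a, b + 2, 5*e + 3), e, 2*b - 4)[2] != 9
Before b := 3*b - a[b] + 9: store(store(a, -a[b] + 3*b + 11, 5*e + 3), e, -2*a[b] + 6*b + 14)[2] != 9
Answer: WP = store(store(a, -a[b] + 3*b + 11, 5*e + 3), e, -2*a[b] + 6*b + 14)[2] != 9


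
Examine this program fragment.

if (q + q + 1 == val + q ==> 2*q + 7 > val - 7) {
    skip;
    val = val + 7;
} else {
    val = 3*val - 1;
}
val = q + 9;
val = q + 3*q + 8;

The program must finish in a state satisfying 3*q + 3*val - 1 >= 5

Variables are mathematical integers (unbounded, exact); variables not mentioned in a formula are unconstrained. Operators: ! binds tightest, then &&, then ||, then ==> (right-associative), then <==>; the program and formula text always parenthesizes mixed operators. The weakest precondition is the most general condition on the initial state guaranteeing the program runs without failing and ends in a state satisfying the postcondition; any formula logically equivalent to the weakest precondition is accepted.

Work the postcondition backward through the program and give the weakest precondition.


Working backward. After the program, the postcondition 3*q + 3*val - 1 >= 5 must hold; in canonical form it is 3*q + 3*val >= 6.
Before val := q + 3*q + 8: 15*q >= -18
Before val := q + 9: 15*q >= -18
Then branch requires 15*q >= -18; else branch requires 15*q >= -18.
Before the if: ((q == val - 1 ==> 2*q > val - 14) ==> 15*q >= -18) && ((!(q == val - 1 ==> 2*q > val - 14)) ==> 15*q >= -18)
Answer: WP = ((q == val - 1 ==> 2*q > val - 14) ==> 15*q >= -18) && ((!(q == val - 1 ==> 2*q > val - 14)) ==> 15*q >= -18)


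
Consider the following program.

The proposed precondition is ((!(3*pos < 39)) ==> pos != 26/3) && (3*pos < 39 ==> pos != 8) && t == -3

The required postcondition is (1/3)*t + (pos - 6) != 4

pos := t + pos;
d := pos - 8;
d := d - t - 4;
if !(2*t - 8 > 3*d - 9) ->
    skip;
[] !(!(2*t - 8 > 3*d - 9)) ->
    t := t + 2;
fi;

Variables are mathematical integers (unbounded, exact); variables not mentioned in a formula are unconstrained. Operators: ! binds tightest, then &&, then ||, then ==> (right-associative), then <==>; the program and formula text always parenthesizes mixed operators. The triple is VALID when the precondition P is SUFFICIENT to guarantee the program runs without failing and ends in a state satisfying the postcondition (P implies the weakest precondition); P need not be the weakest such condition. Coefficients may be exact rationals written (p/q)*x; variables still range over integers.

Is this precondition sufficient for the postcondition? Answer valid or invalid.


Working backward. After the program, the postcondition (1/3)*t + (pos - 6) != 4 must hold; in canonical form it is pos + (1/3)*t != 10.
Then branch requires pos + (1/3)*t != 10; else branch requires pos + (1/3)*t != 28/3.
Before the if: ((!(2*t > 3*d - 1)) ==> pos + (1/3)*t != 10) && (2*t > 3*d - 1 ==> pos + (1/3)*t != 28/3)
Before d := d - t - 4: ((!(5*t > 3*d - 13)) ==> pos + (1/3)*t != 10) && (5*t > 3*d - 13 ==> pos + (1/3)*t != 28/3)
Before d := pos - 8: ((!(5*t > 3*pos - 37)) ==> pos + (1/3)*t != 10) && (5*t > 3*pos - 37 ==> pos + (1/3)*t != 28/3)
Before pos := t + pos: ((!(2*t > 3*pos - 37)) ==> pos + (4/3)*t != 10) && (2*t > 3*pos - 37 ==> pos + (4/3)*t != 28/3)
The weakest precondition is ((!(2*t > 3*pos - 37)) ==> pos + (4/3)*t != 10) && (2*t > 3*pos - 37 ==> pos + (4/3)*t != 28/3).
Check whether ((!(3*pos < 39)) ==> pos != 26/3) && (3*pos < 39 ==> pos != 8) && t == -3 implies it.
Countermodel: at the initial state pos = 14, t = -3, the precondition holds but the weakest precondition fails.
Answer: invalid


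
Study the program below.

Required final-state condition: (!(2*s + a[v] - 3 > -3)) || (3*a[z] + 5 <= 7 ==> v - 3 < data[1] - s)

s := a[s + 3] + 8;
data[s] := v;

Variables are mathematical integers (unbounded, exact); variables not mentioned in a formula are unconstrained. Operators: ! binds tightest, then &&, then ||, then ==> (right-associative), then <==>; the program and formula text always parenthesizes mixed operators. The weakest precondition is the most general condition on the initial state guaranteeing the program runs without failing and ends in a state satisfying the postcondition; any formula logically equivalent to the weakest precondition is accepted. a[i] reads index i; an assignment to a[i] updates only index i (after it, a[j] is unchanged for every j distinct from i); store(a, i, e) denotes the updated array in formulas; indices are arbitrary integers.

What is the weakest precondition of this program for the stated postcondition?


Working backward. After the program, the postcondition (!(2*s + a[v] - 3 > -3)) || (3*a[z] + 5 <= 7 ==> v - 3 < data[1] - s) must hold; in canonical form it is (!(a[v] + 2*s > 0)) || (3*a[z] <= 2 ==> s + v < data[1] + 3).
Before data[s] := v: (!(a[v] + 2*s > 0)) || (3*a[z] <= 2 ==> s + v < store(data, s, v)[1] + 3)
Before s := a[s + 3] + 8: (!(2*a[s + 3] + a[v] > -16)) || (3*a[z] <= 2 ==> a[s + 3] + v < store(data, a[s + 3] + 8, v)[1] - 5)
Answer: WP = (!(2*a[s + 3] + a[v] > -16)) || (3*a[z] <= 2 ==> a[s + 3] + v < store(data, a[s + 3] + 8, v)[1] - 5)


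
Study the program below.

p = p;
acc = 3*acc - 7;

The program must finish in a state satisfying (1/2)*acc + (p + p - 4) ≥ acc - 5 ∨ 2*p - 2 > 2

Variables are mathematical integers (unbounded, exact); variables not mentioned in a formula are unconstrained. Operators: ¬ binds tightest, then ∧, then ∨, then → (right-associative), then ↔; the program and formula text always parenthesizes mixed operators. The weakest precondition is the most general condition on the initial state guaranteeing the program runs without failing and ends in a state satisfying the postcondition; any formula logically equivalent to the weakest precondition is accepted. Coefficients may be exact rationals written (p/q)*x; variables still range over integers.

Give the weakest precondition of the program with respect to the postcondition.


Working backward. After the program, the postcondition (1/2)*acc + (p + p - 4) ≥ acc - 5 ∨ 2*p - 2 > 2 must hold; in canonical form it is 2*p ≥ (1/2)*acc - 1 ∨ 2*p > 4.
Before acc := 3*acc - 7: 2*p ≥ (3/2)*acc - 9/2 ∨ 2*p > 4
Before p := p: 2*p ≥ (3/2)*acc - 9/2 ∨ 2*p > 4
Answer: WP = 2*p ≥ (3/2)*acc - 9/2 ∨ 2*p > 4


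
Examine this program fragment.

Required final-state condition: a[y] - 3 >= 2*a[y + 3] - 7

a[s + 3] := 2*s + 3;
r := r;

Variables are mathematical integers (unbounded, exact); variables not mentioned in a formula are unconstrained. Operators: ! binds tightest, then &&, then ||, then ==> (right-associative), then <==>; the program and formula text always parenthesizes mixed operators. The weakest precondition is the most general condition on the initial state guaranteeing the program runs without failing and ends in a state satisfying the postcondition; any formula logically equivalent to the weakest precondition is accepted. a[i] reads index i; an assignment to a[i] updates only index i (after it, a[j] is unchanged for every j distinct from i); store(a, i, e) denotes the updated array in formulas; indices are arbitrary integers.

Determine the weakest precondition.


Working backward. After the program, the postcondition a[y] - 3 >= 2*a[y + 3] - 7 must hold; in canonical form it is a[y] >= 2*a[y + 3] - 4.
Before r := r: a[y] >= 2*a[y + 3] - 4
Before a[s + 3] := 2*s + 3: store(a, s + 3, 2*s + 3)[y] >= 2*store(a, s + 3, 2*s + 3)[y + 3] - 4
Answer: WP = store(a, s + 3, 2*s + 3)[y] >= 2*store(a, s + 3, 2*s + 3)[y + 3] - 4


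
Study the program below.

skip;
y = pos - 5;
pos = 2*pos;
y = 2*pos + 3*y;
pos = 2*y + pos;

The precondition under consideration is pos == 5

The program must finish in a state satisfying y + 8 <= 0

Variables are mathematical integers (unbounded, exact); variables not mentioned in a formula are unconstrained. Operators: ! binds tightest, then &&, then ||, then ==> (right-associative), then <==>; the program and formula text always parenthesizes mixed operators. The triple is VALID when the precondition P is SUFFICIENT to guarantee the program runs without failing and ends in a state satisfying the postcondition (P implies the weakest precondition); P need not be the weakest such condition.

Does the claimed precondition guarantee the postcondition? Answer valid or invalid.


Working backward. After the program, the postcondition y + 8 <= 0 must hold; in canonical form it is y <= -8.
Before pos := 2*y + pos: y <= -8
Before y := 2*pos + 3*y: 2*pos + 3*y <= -8
Before pos := 2*pos: 4*pos + 3*y <= -8
Before y := pos - 5: 7*pos <= 7
Before skip: 7*pos <= 7
The weakest precondition is 7*pos <= 7.
Check whether pos == 5 implies it.
Countermodel: at the initial state pos = 5, the precondition holds but the weakest precondition fails.
Answer: invalid


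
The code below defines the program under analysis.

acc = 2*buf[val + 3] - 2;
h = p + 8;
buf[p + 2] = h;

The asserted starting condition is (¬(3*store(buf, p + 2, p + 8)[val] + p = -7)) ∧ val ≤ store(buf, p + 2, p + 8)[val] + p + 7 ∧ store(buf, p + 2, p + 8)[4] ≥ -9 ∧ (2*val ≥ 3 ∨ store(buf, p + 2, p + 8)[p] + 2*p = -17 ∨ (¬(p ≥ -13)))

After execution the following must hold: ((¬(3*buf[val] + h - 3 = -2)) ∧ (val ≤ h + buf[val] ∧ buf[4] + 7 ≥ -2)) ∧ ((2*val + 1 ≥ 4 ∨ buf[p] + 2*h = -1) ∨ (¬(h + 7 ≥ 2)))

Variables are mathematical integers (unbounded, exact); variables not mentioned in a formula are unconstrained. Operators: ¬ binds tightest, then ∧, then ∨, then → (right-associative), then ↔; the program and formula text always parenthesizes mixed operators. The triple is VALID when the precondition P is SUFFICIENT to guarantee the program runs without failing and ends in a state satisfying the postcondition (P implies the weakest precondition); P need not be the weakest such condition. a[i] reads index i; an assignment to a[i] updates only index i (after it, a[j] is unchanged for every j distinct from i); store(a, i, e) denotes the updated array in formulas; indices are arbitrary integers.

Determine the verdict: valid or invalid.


Working backward. After the program, the postcondition ((¬(3*buf[val] + h - 3 = -2)) ∧ (val ≤ h + buf[val] ∧ buf[4] + 7 ≥ -2)) ∧ ((2*val + 1 ≥ 4 ∨ buf[p] + 2*h = -1) ∨ (¬(h + 7 ≥ 2))) must hold; in canonical form it is (¬(3*buf[val] + h = 1)) ∧ val ≤ buf[val] + h ∧ buf[4] ≥ -9 ∧ (2*val ≥ 3 ∨ buf[p] + 2*h = -1 ∨ (¬(h ≥ -5))).
Before buf[p + 2] := h: (¬(3*store(buf, p + 2, h)[val] + h = 1)) ∧ val ≤ store(buf, p + 2, h)[val] + h ∧ store(buf, p + 2, h)[4] ≥ -9 ∧ (2*val ≥ 3 ∨ store(buf, p + 2, h)[p] + 2*h = -1 ∨ (¬(h ≥ -5)))
Before h := p + 8: (¬(3*store(buf, p + 2, p + 8)[val] + p = -7)) ∧ val ≤ store(buf, p + 2, p + 8)[val] + p + 8 ∧ store(buf, p + 2, p + 8)[4] ≥ -9 ∧ (2*val ≥ 3 ∨ store(buf, p + 2, p + 8)[p] + 2*p = -17 ∨ (¬(p ≥ -13)))
Before acc := 2*buf[val + 3] - 2: (¬(3*store(buf, p + 2, p + 8)[val] + p = -7)) ∧ val ≤ store(buf, p + 2, p + 8)[val] + p + 8 ∧ store(buf, p + 2, p + 8)[4] ≥ -9 ∧ (2*val ≥ 3 ∨ store(buf, p + 2, p + 8)[p] + 2*p = -17 ∨ (¬(p ≥ -13)))
The weakest precondition is (¬(3*store(buf, p + 2, p + 8)[val] + p = -7)) ∧ val ≤ store(buf, p + 2, p + 8)[val] + p + 8 ∧ store(buf, p + 2, p + 8)[4] ≥ -9 ∧ (2*val ≥ 3 ∨ store(buf, p + 2, p + 8)[p] + 2*p = -17 ∨ (¬(p ≥ -13))).
Check whether (¬(3*store(buf, p + 2, p + 8)[val] + p = -7)) ∧ val ≤ store(buf, p + 2, p + 8)[val] + p + 7 ∧ store(buf, p + 2, p + 8)[4] ≥ -9 ∧ (2*val ≥ 3 ∨ store(buf, p + 2, p + 8)[p] + 2*p = -17 ∨ (¬(p ≥ -13))) implies it.
Every state satisfying the precondition satisfies the weakest precondition: the implication holds.
Answer: valid


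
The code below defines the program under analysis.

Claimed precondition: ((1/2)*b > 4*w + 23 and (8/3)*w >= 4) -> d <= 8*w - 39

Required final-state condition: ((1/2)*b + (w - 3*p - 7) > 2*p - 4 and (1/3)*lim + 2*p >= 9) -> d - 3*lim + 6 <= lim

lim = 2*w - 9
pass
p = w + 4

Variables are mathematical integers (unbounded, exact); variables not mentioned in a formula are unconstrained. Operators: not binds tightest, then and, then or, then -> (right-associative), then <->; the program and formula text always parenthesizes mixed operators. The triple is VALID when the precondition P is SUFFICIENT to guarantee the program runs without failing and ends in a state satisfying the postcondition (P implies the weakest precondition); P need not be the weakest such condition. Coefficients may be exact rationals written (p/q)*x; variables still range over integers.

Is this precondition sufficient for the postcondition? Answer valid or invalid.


Working backward. After the program, the postcondition ((1/2)*b + (w - 3*p - 7) > 2*p - 4 and (1/3)*lim + 2*p >= 9) -> d - 3*lim + 6 <= lim must hold; in canonical form it is ((1/2)*b + w > 5*p + 3 and (1/3)*lim + 2*p >= 9) -> d <= 4*lim - 6.
Before p := w + 4: ((1/2)*b > 4*w + 23 and (1/3)*lim + 2*w >= 1) -> d <= 4*lim - 6
Before skip: ((1/2)*b > 4*w + 23 and (1/3)*lim + 2*w >= 1) -> d <= 4*lim - 6
Before lim := 2*w - 9: ((1/2)*b > 4*w + 23 and (8/3)*w >= 4) -> d <= 8*w - 42
The weakest precondition is ((1/2)*b > 4*w + 23 and (8/3)*w >= 4) -> d <= 8*w - 42.
Check whether ((1/2)*b > 4*w + 23 and (8/3)*w >= 4) -> d <= 8*w - 39 implies it.
Countermodel: at the initial state b = 87, d = 1, w = 5, the precondition holds but the weakest precondition fails.
Answer: invalid


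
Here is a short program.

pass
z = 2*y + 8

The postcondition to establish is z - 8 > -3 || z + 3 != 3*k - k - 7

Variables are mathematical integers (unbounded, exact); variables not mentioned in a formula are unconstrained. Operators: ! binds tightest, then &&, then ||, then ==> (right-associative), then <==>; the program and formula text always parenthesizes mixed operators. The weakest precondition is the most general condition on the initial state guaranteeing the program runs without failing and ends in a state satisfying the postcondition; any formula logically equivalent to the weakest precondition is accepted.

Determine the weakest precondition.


Working backward. After the program, the postcondition z - 8 > -3 || z + 3 != 3*k - k - 7 must hold; in canonical form it is z > 5 || z != 2*k - 10.
Before z := 2*y + 8: 2*y > -3 || 2*y != 2*k - 18
Before skip: 2*y > -3 || 2*y != 2*k - 18
Answer: WP = 2*y > -3 || 2*y != 2*k - 18


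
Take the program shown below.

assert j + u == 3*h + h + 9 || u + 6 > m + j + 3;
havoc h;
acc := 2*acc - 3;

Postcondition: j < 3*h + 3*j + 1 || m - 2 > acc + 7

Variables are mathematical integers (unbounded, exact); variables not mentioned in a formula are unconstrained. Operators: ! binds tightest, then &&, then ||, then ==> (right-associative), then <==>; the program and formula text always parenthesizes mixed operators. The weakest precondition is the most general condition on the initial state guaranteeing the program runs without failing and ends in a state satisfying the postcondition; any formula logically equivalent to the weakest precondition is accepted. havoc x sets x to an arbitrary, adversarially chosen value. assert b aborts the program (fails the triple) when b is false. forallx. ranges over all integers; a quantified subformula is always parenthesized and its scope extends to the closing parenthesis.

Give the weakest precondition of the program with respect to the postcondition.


Working backward. After the program, the postcondition j < 3*h + 3*j + 1 || m - 2 > acc + 7 must hold; in canonical form it is 3*h + 2*j > -1 || m > acc + 9.
Before acc := 2*acc - 3: 3*h + 2*j > -1 || m > 2*acc + 6
Before havoc h: forall h_1. (3*h_1 + 2*j > -1 || m > 2*acc + 6)
Before assert j + u == 3*h + h + 9 || u + 6 > m + j + 3: (j + u == 4*h + 9 || u > j + m - 3) && (forall h_1. (3*h_1 + 2*j > -1 || m > 2*acc + 6))
Answer: WP = (j + u == 4*h + 9 || u > j + m - 3) && (forall h_1. (3*h_1 + 2*j > -1 || m > 2*acc + 6))


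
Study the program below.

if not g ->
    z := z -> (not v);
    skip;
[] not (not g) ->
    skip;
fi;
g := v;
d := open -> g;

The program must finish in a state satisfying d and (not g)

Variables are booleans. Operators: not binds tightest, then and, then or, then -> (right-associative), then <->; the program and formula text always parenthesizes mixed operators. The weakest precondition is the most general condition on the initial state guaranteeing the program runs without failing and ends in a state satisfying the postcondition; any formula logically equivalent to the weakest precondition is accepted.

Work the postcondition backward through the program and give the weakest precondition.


Working backward. After the program, d and (not g) must hold.
Before d := open -> g: (open -> g) and (not g)
Before g := v: (open -> v) and (not v)
Then branch requires (open -> v) and (not v); else branch requires (open -> v) and (not v).
Before the if: ((not g) -> ((open -> v) and (not v))) and (g -> ((open -> v) and (not v)))
Answer: WP = ((not g) -> ((open -> v) and (not v))) and (g -> ((open -> v) and (not v)))


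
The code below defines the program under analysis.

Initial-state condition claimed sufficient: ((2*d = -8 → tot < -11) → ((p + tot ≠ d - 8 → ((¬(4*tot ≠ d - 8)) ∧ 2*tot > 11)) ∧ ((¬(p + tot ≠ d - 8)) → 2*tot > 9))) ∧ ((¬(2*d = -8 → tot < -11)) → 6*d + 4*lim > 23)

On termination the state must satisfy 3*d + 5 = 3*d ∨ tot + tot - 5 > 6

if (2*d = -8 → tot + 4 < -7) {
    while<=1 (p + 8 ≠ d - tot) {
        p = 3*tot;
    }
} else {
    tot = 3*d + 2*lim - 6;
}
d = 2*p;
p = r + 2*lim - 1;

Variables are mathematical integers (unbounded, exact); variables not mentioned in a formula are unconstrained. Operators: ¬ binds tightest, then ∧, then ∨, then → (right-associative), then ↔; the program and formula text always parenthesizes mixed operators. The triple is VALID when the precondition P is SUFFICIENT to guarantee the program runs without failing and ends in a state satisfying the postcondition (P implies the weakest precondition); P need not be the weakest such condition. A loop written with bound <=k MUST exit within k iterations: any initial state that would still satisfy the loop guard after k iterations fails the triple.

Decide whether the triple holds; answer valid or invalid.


Working backward. After the program, the postcondition 3*d + 5 = 3*d ∨ tot + tot - 5 > 6 must hold; in canonical form it is 2*tot > 11.
Before p := r + 2*lim - 1: 2*tot > 11
Before d := 2*p: 2*tot > 11
Then branch requires (p + tot ≠ d - 8 → ((¬(4*tot ≠ d - 8)) ∧ 2*tot > 11)) ∧ ((¬(p + tot ≠ d - 8)) → 2*tot > 11); else branch requires 6*d + 4*lim > 23.
Before the if: ((2*d = -8 → tot < -11) → ((p + tot ≠ d - 8 → ((¬(4*tot ≠ d - 8)) ∧ 2*tot > 11)) ∧ ((¬(p + tot ≠ d - 8)) → 2*tot > 11))) ∧ ((¬(2*d = -8 → tot < -11)) → 6*d + 4*lim > 23)
The weakest precondition is ((2*d = -8 → tot < -11) → ((p + tot ≠ d - 8 → ((¬(4*tot ≠ d - 8)) ∧ 2*tot > 11)) ∧ ((¬(p + tot ≠ d - 8)) → 2*tot > 11))) ∧ ((¬(2*d = -8 → tot < -11)) → 6*d + 4*lim > 23).
Check whether ((2*d = -8 → tot < -11) → ((p + tot ≠ d - 8 → ((¬(4*tot ≠ d - 8)) ∧ 2*tot > 11)) ∧ ((¬(p + tot ≠ d - 8)) → 2*tot > 9))) ∧ ((¬(2*d = -8 → tot < -11)) → 6*d + 4*lim > 23) implies it.
Countermodel: at the initial state d = -3, lim = 11, p = -16, tot = 5, the precondition holds but the weakest precondition fails.
Answer: invalid
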